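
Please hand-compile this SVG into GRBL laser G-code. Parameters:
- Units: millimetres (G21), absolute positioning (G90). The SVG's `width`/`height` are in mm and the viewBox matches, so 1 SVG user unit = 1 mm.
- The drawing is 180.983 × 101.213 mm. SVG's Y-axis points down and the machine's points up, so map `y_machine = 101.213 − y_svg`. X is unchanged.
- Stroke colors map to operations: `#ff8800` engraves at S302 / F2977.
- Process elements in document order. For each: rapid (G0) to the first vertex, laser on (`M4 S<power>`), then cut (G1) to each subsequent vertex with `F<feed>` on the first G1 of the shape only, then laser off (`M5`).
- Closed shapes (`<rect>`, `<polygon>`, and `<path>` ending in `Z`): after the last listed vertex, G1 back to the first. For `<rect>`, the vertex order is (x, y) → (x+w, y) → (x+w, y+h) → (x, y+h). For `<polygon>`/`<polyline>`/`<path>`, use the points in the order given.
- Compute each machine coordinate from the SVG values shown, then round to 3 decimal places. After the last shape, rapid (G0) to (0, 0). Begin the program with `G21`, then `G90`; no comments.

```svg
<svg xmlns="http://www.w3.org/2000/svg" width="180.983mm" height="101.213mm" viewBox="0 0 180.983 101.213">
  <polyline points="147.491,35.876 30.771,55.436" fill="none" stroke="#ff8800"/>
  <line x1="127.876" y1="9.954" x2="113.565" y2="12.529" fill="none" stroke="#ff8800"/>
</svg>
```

Since the viewBox matches the mm dimensions, user units are millimetres directly. The only transform is the Y-flip y_m = 101.213 − y_svg.

Shape 1 is a line segment drawn with `<polyline>`. Its stroke #ff8800 means engrave at S302, F2977. After flipping Y the toolpath is (147.491,65.337) → (30.771,45.777).

Shape 2 is a line segment drawn with `<line>`. Its stroke #ff8800 means engrave at S302, F2977. After flipping Y the toolpath is (127.876,91.259) → (113.565,88.684).

G21
G90
G0 X147.491 Y65.337
M4 S302
G1 X30.771 Y45.777 F2977
M5
G0 X127.876 Y91.259
M4 S302
G1 X113.565 Y88.684 F2977
M5
G0 X0.000 Y0.000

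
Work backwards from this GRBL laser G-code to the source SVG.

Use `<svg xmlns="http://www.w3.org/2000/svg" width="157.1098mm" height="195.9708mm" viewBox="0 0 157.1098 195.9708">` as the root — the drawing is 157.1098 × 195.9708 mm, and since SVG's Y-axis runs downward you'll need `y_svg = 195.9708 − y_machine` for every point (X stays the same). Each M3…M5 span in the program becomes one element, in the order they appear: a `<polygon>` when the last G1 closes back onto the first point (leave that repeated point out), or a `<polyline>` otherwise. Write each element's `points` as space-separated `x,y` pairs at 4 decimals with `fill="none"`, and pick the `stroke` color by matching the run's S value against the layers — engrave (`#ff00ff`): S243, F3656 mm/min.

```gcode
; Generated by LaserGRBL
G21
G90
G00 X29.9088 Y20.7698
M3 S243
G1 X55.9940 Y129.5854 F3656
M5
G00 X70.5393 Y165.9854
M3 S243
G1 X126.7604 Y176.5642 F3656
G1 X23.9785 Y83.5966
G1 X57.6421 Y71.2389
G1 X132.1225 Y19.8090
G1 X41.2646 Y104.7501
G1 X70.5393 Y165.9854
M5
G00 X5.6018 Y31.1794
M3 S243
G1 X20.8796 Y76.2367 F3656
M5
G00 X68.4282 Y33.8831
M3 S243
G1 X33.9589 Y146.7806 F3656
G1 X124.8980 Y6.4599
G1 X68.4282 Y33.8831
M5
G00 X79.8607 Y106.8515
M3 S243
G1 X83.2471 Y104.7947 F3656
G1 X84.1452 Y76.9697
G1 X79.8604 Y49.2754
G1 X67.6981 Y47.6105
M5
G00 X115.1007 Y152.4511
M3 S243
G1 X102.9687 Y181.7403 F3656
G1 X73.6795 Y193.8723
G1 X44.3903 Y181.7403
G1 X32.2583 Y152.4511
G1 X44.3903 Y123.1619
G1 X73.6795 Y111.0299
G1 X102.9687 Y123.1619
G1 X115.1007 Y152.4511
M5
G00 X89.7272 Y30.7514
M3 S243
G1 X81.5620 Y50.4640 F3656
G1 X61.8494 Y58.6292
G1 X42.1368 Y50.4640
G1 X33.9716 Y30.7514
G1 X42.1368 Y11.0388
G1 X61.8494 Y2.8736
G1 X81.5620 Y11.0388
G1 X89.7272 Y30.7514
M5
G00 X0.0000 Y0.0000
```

<svg xmlns="http://www.w3.org/2000/svg" width="157.1098mm" height="195.9708mm" viewBox="0 0 157.1098 195.9708">
  <polyline points="29.9088,175.2010 55.9940,66.3854" fill="none" stroke="#ff00ff"/>
  <polygon points="70.5393,29.9854 126.7604,19.4066 23.9785,112.3742 57.6421,124.7319 132.1225,176.1618 41.2646,91.2207" fill="none" stroke="#ff00ff"/>
  <polyline points="5.6018,164.7914 20.8796,119.7341" fill="none" stroke="#ff00ff"/>
  <polygon points="68.4282,162.0877 33.9589,49.1902 124.8980,189.5109" fill="none" stroke="#ff00ff"/>
  <polyline points="79.8607,89.1193 83.2471,91.1761 84.1452,119.0011 79.8604,146.6954 67.6981,148.3603" fill="none" stroke="#ff00ff"/>
  <polygon points="115.1007,43.5197 102.9687,14.2305 73.6795,2.0985 44.3903,14.2305 32.2583,43.5197 44.3903,72.8089 73.6795,84.9409 102.9687,72.8089" fill="none" stroke="#ff00ff"/>
  <polygon points="89.7272,165.2194 81.5620,145.5068 61.8494,137.3416 42.1368,145.5068 33.9716,165.2194 42.1368,184.9320 61.8494,193.0972 81.5620,184.9320" fill="none" stroke="#ff00ff"/>
</svg>

Machine Y-up, SVG Y-down with viewBox height 195.9708, so y_svg = 195.9708 − y_machine; X carries over. Every run uses S243, so all elements get stroke `#ff00ff` (engrave).

Run 1: The run is open, so emit a `<polyline>` with points (Y-flipped): 29.9088,175.2010 55.9940,66.3854.

Run 2: The run returns to its start, so emit a `<polygon>` with points (Y-flipped): 70.5393,29.9854 126.7604,19.4066 23.9785,112.3742 57.6421,124.7319 132.1225,176.1618 41.2646,91.2207.

Run 3: The run is open, so emit a `<polyline>` with points (Y-flipped): 5.6018,164.7914 20.8796,119.7341.

Run 4: The run returns to its start, so emit a `<polygon>` with points (Y-flipped): 68.4282,162.0877 33.9589,49.1902 124.8980,189.5109.

Run 5: The run is open, so emit a `<polyline>` with points (Y-flipped): 79.8607,89.1193 83.2471,91.1761 84.1452,119.0011 79.8604,146.6954 67.6981,148.3603.

Run 6: The run returns to its start, so emit a `<polygon>` with points (Y-flipped): 115.1007,43.5197 102.9687,14.2305 73.6795,2.0985 44.3903,14.2305 32.2583,43.5197 44.3903,72.8089 73.6795,84.9409 102.9687,72.8089.

Run 7: The run returns to its start, so emit a `<polygon>` with points (Y-flipped): 89.7272,165.2194 81.5620,145.5068 61.8494,137.3416 42.1368,145.5068 33.9716,165.2194 42.1368,184.9320 61.8494,193.0972 81.5620,184.9320.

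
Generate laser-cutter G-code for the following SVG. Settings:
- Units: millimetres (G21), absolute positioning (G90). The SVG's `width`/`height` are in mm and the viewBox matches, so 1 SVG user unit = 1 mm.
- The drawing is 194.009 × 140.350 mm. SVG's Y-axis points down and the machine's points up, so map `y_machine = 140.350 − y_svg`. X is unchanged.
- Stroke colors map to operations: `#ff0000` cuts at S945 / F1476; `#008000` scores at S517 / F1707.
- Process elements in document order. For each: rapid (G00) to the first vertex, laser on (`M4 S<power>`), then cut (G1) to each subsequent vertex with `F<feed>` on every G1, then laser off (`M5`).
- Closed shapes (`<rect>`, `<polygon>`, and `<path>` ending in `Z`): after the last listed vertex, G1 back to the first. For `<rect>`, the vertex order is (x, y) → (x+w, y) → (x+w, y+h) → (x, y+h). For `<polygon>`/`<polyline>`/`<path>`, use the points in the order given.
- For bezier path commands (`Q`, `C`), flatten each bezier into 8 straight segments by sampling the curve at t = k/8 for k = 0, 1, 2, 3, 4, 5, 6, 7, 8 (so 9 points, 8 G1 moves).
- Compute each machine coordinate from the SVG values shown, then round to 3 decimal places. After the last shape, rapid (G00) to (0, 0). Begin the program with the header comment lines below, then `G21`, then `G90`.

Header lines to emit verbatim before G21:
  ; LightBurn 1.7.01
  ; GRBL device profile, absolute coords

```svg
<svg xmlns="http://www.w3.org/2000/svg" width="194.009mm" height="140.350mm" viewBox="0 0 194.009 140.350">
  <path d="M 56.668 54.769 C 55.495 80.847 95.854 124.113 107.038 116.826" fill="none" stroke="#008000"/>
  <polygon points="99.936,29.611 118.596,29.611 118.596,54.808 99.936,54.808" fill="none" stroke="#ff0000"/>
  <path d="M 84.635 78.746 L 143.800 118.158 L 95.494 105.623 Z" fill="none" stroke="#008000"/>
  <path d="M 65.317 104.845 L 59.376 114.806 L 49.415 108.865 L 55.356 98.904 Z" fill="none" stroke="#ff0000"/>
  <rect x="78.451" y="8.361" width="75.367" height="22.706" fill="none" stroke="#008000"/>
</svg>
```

; LightBurn 1.7.01
; GRBL device profile, absolute coords
G21
G90
G00 X56.668 Y85.581
M4 S517
G1 X58.037 Y75.128 F1707
G1 X62.471 Y63.858 F1707
G1 X69.141 Y52.564 F1707
G1 X77.219 Y42.041 F1707
G1 X85.876 Y33.081 F1707
G1 X94.284 Y26.479 F1707
G1 X101.615 Y23.029 F1707
G1 X107.038 Y23.524 F1707
M5
G00 X99.936 Y110.739
M4 S945
G1 X118.596 Y110.739 F1476
G1 X118.596 Y85.542 F1476
G1 X99.936 Y85.542 F1476
G1 X99.936 Y110.739 F1476
M5
G00 X84.635 Y61.604
M4 S517
G1 X143.800 Y22.192 F1707
G1 X95.494 Y34.727 F1707
G1 X84.635 Y61.604 F1707
M5
G00 X65.317 Y35.505
M4 S945
G1 X59.376 Y25.544 F1476
G1 X49.415 Y31.485 F1476
G1 X55.356 Y41.446 F1476
G1 X65.317 Y35.505 F1476
M5
G00 X78.451 Y131.989
M4 S517
G1 X153.818 Y131.989 F1707
G1 X153.818 Y109.283 F1707
G1 X78.451 Y109.283 F1707
G1 X78.451 Y131.989 F1707
M5
G00 X0.000 Y0.000

Since the viewBox matches the mm dimensions, user units are millimetres directly. The only transform is the Y-flip y_m = 140.350 − y_svg.

Shape 1 is a cubic bezier drawn with `<path>`. Its stroke #008000 means score at S517, F1707. After flipping Y the toolpath is (56.668,85.581) → (58.037,75.128) → (62.471,63.858) → (69.141,52.564) → (77.219,42.041) → (85.876,33.081) → (94.284,26.479) → (101.615,23.029) → (107.038,23.524).

Shape 2 is a rectangle drawn with `<polygon>`. Its stroke #ff0000 means cut at S945, F1476. After flipping Y the toolpath is (99.936,110.739) → (118.596,110.739) → (118.596,85.542) → (99.936,85.542) → (99.936,110.739), returning to the start.

Shape 3 is a closed polygon drawn with `<path>`. Its stroke #008000 means score at S517, F1707. After flipping Y the toolpath is (84.635,61.604) → (143.800,22.192) → (95.494,34.727) → (84.635,61.604), returning to the start.

Shape 4 is a regular polygon drawn with `<path>`. Its stroke #ff0000 means cut at S945, F1476. After flipping Y the toolpath is (65.317,35.505) → (59.376,25.544) → (49.415,31.485) → (55.356,41.446) → (65.317,35.505), returning to the start.

Shape 5 is a rectangle drawn with `<rect>`. Its stroke #008000 means score at S517, F1707. After flipping Y the toolpath is (78.451,131.989) → (153.818,131.989) → (153.818,109.283) → (78.451,109.283) → (78.451,131.989), returning to the start.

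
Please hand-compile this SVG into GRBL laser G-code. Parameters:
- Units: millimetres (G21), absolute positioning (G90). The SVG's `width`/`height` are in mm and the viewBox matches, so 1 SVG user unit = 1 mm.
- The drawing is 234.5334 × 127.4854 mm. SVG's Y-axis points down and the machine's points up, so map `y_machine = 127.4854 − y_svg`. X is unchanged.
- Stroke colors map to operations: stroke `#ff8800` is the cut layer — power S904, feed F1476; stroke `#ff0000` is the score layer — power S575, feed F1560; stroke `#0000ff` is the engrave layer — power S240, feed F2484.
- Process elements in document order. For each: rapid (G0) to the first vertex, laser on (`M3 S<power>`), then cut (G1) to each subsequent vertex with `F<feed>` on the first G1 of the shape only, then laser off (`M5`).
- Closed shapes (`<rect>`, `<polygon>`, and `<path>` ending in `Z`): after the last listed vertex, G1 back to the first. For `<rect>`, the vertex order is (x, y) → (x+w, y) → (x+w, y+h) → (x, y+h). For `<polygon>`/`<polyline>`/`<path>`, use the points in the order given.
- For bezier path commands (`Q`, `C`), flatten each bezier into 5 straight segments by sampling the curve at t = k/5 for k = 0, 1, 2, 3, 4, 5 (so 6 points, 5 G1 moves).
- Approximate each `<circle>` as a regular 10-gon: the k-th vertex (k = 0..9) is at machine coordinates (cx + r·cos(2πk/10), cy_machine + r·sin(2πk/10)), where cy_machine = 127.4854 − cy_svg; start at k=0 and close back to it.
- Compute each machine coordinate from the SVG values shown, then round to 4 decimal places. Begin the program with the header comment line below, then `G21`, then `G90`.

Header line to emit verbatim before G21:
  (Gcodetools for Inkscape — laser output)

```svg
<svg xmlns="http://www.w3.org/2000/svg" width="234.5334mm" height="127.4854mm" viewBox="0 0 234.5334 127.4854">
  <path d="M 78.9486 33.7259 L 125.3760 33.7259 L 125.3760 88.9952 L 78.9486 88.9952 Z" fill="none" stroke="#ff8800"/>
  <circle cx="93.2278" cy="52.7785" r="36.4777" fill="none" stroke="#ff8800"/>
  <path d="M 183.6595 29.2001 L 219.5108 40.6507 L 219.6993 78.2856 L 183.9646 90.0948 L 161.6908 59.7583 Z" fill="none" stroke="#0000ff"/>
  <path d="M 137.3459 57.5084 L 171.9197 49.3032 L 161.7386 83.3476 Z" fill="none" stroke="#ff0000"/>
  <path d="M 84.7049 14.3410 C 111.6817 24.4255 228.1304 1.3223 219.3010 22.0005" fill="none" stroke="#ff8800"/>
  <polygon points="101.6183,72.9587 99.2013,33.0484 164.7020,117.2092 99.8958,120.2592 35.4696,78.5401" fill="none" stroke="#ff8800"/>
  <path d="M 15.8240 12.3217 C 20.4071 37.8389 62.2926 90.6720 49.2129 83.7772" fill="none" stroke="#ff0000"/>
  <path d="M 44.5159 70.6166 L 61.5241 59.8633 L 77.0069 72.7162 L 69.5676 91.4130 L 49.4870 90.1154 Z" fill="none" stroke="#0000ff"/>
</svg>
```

Since the viewBox matches the mm dimensions, user units are millimetres directly. The only transform is the Y-flip y_m = 127.4854 − y_svg.

Shape 1 is a rectangle drawn with `<path>`. Its stroke #ff8800 means cut at S904, F1476. After flipping Y the toolpath is (78.9486,93.7595) → (125.3760,93.7595) → (125.3760,38.4902) → (78.9486,38.4902) → (78.9486,93.7595), returning to the start.

Shape 2 is a circle drawn with `<circle>`. Its stroke #ff8800 means cut at S904, F1476. After flipping Y the toolpath is (129.7055,74.7069) → (122.7389,96.1480) → (104.5000,109.3993) → (81.9556,109.3993) → (63.7167,96.1480) → (56.7501,74.7069) → (63.7167,53.2658) → (81.9556,40.0145) → (104.5000,40.0145) → (122.7389,53.2658) → (129.7055,74.7069), returning to the start.

Shape 3 is a regular polygon drawn with `<path>`. Its stroke #0000ff means engrave at S240, F2484. After flipping Y the toolpath is (183.6595,98.2853) → (219.5108,86.8347) → (219.6993,49.1998) → (183.9646,37.3906) → (161.6908,67.7271) → (183.6595,98.2853), returning to the start.

Shape 4 is a regular polygon drawn with `<path>`. Its stroke #ff0000 means score at S575, F1560. After flipping Y the toolpath is (137.3459,69.9770) → (171.9197,78.1822) → (161.7386,44.1378) → (137.3459,69.9770), returning to the start.

Shape 5 is a cubic bezier drawn with `<path>`. Its stroke #ff8800 means cut at S904, F1476. After flipping Y the toolpath is (84.7049,113.1444) → (109.9096,110.4605) → (146.2796,112.0471) → (183.5068,114.2097) → (211.2833,113.2538) → (219.3010,105.4849).

Shape 6 is a closed polygon drawn with `<polygon>`. Its stroke #ff8800 means cut at S904, F1476. After flipping Y the toolpath is (101.6183,54.5267) → (99.2013,94.4370) → (164.7020,10.2762) → (99.8958,7.2262) → (35.4696,48.9453) → (101.6183,54.5267), returning to the start.

Shape 7 is a cubic bezier drawn with `<path>`. Its stroke #ff0000 means score at S575, F1560. After flipping Y the toolpath is (15.8240,115.1637) → (22.3120,97.2718) → (33.3237,77.0022) → (44.4304,58.5330) → (51.2030,46.0423) → (49.2129,43.7082).

Shape 8 is a regular polygon drawn with `<path>`. Its stroke #0000ff means engrave at S240, F2484. After flipping Y the toolpath is (44.5159,56.8688) → (61.5241,67.6221) → (77.0069,54.7692) → (69.5676,36.0724) → (49.4870,37.3700) → (44.5159,56.8688), returning to the start.

(Gcodetools for Inkscape — laser output)
G21
G90
G0 X78.9486 Y93.7595
M3 S904
G1 X125.3760 Y93.7595 F1476
G1 X125.3760 Y38.4902
G1 X78.9486 Y38.4902
G1 X78.9486 Y93.7595
M5
G0 X129.7055 Y74.7069
M3 S904
G1 X122.7389 Y96.1480 F1476
G1 X104.5000 Y109.3993
G1 X81.9556 Y109.3993
G1 X63.7167 Y96.1480
G1 X56.7501 Y74.7069
G1 X63.7167 Y53.2658
G1 X81.9556 Y40.0145
G1 X104.5000 Y40.0145
G1 X122.7389 Y53.2658
G1 X129.7055 Y74.7069
M5
G0 X183.6595 Y98.2853
M3 S240
G1 X219.5108 Y86.8347 F2484
G1 X219.6993 Y49.1998
G1 X183.9646 Y37.3906
G1 X161.6908 Y67.7271
G1 X183.6595 Y98.2853
M5
G0 X137.3459 Y69.9770
M3 S575
G1 X171.9197 Y78.1822 F1560
G1 X161.7386 Y44.1378
G1 X137.3459 Y69.9770
M5
G0 X84.7049 Y113.1444
M3 S904
G1 X109.9096 Y110.4605 F1476
G1 X146.2796 Y112.0471
G1 X183.5068 Y114.2097
G1 X211.2833 Y113.2538
G1 X219.3010 Y105.4849
M5
G0 X101.6183 Y54.5267
M3 S904
G1 X99.2013 Y94.4370 F1476
G1 X164.7020 Y10.2762
G1 X99.8958 Y7.2262
G1 X35.4696 Y48.9453
G1 X101.6183 Y54.5267
M5
G0 X15.8240 Y115.1637
M3 S575
G1 X22.3120 Y97.2718 F1560
G1 X33.3237 Y77.0022
G1 X44.4304 Y58.5330
G1 X51.2030 Y46.0423
G1 X49.2129 Y43.7082
M5
G0 X44.5159 Y56.8688
M3 S240
G1 X61.5241 Y67.6221 F2484
G1 X77.0069 Y54.7692
G1 X69.5676 Y36.0724
G1 X49.4870 Y37.3700
G1 X44.5159 Y56.8688
M5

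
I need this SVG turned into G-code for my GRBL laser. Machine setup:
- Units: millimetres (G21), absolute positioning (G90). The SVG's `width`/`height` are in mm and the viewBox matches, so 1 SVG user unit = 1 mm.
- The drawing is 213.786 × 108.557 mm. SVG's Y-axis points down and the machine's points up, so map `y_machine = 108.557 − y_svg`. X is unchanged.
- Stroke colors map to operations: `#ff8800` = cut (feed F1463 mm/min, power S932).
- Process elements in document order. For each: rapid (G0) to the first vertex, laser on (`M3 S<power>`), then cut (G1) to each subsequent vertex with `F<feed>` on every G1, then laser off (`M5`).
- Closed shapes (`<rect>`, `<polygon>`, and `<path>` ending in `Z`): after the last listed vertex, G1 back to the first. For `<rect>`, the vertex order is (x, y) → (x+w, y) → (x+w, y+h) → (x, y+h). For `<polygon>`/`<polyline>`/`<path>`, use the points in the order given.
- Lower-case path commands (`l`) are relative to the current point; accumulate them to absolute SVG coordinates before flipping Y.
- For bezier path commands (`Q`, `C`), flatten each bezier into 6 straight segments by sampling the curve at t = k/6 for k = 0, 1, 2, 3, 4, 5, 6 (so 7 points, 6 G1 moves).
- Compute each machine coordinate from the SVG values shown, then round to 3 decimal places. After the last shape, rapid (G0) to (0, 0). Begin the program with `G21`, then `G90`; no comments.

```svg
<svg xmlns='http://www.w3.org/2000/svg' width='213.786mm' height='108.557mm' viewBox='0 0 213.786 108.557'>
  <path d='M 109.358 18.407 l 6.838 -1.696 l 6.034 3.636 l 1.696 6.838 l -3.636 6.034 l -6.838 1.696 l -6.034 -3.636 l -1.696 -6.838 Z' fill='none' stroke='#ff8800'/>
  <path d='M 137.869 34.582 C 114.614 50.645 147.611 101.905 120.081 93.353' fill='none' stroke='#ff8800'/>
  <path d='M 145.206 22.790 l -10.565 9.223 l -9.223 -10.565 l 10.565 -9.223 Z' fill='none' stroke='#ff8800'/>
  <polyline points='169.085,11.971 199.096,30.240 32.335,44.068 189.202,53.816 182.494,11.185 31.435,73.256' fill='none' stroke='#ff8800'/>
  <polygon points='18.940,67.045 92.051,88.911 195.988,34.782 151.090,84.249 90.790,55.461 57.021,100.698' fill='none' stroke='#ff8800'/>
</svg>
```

viewBox `0 0 213.786 108.557` with mm width/height → 1 unit = 1 mm. Flip: y_m = 108.557 − y_svg.

**Shape 1** — `<path>` regular polygon, stroke `#ff8800` → cut (S932, F1463). Machine vertices: (109.358,90.150) → (116.196,91.846) → (122.230,88.210) → (123.926,81.372) → (120.290,75.338) → (113.452,73.642) → (107.418,77.278) → (105.722,84.116) → (109.358,90.150). Closed: final G1 returns to the first vertex.

**Shape 2** — `<path>` cubic bezier, stroke `#ff8800` → cut (S932, F1463). Control points (SVG): P0=(137.869,34.582), P1=(114.614,50.645), P2=(147.611,101.905), P3=(120.081,93.353); sampled at t=k/6. Machine vertices: (137.869,73.975) → (130.389,63.450) → (129.040,49.699) → (130.578,35.359) → (131.760,23.070) → (129.343,15.472) → (120.081,15.204). Open path.

**Shape 3** — `<path>` regular polygon, stroke `#ff8800` → cut (S932, F1463). Machine vertices: (145.206,85.767) → (134.641,76.544) → (125.418,87.109) → (135.983,96.332) → (145.206,85.767). Closed: final G1 returns to the first vertex.

**Shape 4** — `<polyline>` open polyline, stroke `#ff8800` → cut (S932, F1463). Machine vertices: (169.085,96.586) → (199.096,78.317) → (32.335,64.489) → (189.202,54.741) → (182.494,97.372) → (31.435,35.301). Open path.

**Shape 5** — `<polygon>` closed polygon, stroke `#ff8800` → cut (S932, F1463). Machine vertices: (18.940,41.512) → (92.051,19.646) → (195.988,73.775) → (151.090,24.308) → (90.790,53.096) → (57.021,7.859) → (18.940,41.512). Closed: final G1 returns to the first vertex.

G21
G90
G0 X109.358 Y90.150
M3 S932
G1 X116.196 Y91.846 F1463
G1 X122.230 Y88.210 F1463
G1 X123.926 Y81.372 F1463
G1 X120.290 Y75.338 F1463
G1 X113.452 Y73.642 F1463
G1 X107.418 Y77.278 F1463
G1 X105.722 Y84.116 F1463
G1 X109.358 Y90.150 F1463
M5
G0 X137.869 Y73.975
M3 S932
G1 X130.389 Y63.450 F1463
G1 X129.040 Y49.699 F1463
G1 X130.578 Y35.359 F1463
G1 X131.760 Y23.070 F1463
G1 X129.343 Y15.472 F1463
G1 X120.081 Y15.204 F1463
M5
G0 X145.206 Y85.767
M3 S932
G1 X134.641 Y76.544 F1463
G1 X125.418 Y87.109 F1463
G1 X135.983 Y96.332 F1463
G1 X145.206 Y85.767 F1463
M5
G0 X169.085 Y96.586
M3 S932
G1 X199.096 Y78.317 F1463
G1 X32.335 Y64.489 F1463
G1 X189.202 Y54.741 F1463
G1 X182.494 Y97.372 F1463
G1 X31.435 Y35.301 F1463
M5
G0 X18.940 Y41.512
M3 S932
G1 X92.051 Y19.646 F1463
G1 X195.988 Y73.775 F1463
G1 X151.090 Y24.308 F1463
G1 X90.790 Y53.096 F1463
G1 X57.021 Y7.859 F1463
G1 X18.940 Y41.512 F1463
M5
G0 X0.000 Y0.000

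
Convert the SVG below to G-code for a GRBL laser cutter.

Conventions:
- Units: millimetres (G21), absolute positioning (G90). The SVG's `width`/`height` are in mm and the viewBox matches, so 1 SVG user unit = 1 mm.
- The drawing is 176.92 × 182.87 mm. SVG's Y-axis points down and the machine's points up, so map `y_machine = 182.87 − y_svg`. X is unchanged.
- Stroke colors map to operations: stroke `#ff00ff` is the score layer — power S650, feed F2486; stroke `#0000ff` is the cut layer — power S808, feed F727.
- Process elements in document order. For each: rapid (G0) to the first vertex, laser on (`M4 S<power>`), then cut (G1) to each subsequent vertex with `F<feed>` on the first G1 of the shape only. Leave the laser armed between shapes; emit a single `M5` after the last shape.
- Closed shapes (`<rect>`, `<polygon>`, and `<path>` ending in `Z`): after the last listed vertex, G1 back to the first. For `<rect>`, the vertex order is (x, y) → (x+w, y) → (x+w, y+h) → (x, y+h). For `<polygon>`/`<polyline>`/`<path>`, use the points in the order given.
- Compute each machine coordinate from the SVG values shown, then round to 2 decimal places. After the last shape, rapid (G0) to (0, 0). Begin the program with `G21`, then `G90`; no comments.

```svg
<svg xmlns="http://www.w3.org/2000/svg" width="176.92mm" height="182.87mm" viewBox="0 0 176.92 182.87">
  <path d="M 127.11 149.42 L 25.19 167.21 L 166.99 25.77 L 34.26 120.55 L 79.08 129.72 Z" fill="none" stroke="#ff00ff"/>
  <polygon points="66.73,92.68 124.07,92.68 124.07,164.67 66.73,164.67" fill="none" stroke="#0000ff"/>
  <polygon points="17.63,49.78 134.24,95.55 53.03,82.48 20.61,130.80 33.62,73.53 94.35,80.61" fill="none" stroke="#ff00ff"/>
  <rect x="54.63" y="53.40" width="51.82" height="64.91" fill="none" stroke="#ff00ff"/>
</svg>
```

G21
G90
G0 X127.11 Y33.45
M4 S650
G1 X25.19 Y15.66 F2486
G1 X166.99 Y157.10
G1 X34.26 Y62.32
G1 X79.08 Y53.15
G1 X127.11 Y33.45
G0 X66.73 Y90.19
M4 S808
G1 X124.07 Y90.19 F727
G1 X124.07 Y18.20
G1 X66.73 Y18.20
G1 X66.73 Y90.19
G0 X17.63 Y133.09
M4 S650
G1 X134.24 Y87.32 F2486
G1 X53.03 Y100.39
G1 X20.61 Y52.07
G1 X33.62 Y109.34
G1 X94.35 Y102.26
G1 X17.63 Y133.09
G0 X54.63 Y129.47
M4 S650
G1 X106.45 Y129.47 F2486
G1 X106.45 Y64.56
G1 X54.63 Y64.56
G1 X54.63 Y129.47
M5
G0 X0.00 Y0.00

1 u = 1 mm; y_m = 182.87 − y.

[1] `<path>` closed polygon, #ff00ff→score S650 F2486: (127.11,33.45) → (25.19,15.66) → (166.99,157.10) → (34.26,62.32) → (79.08,53.15) → (127.11,33.45) (closed)

[2] `<polygon>` rectangle, #0000ff→cut S808 F727: (66.73,90.19) → (124.07,90.19) → (124.07,18.20) → (66.73,18.20) → (66.73,90.19) (closed)

[3] `<polygon>` closed polygon, #ff00ff→score S650 F2486: (17.63,133.09) → (134.24,87.32) → (53.03,100.39) → (20.61,52.07) → (33.62,109.34) → (94.35,102.26) → (17.63,133.09) (closed)

[4] `<rect>` rectangle, #ff00ff→score S650 F2486: (54.63,129.47) → (106.45,129.47) → (106.45,64.56) → (54.63,64.56) → (54.63,129.47) (closed)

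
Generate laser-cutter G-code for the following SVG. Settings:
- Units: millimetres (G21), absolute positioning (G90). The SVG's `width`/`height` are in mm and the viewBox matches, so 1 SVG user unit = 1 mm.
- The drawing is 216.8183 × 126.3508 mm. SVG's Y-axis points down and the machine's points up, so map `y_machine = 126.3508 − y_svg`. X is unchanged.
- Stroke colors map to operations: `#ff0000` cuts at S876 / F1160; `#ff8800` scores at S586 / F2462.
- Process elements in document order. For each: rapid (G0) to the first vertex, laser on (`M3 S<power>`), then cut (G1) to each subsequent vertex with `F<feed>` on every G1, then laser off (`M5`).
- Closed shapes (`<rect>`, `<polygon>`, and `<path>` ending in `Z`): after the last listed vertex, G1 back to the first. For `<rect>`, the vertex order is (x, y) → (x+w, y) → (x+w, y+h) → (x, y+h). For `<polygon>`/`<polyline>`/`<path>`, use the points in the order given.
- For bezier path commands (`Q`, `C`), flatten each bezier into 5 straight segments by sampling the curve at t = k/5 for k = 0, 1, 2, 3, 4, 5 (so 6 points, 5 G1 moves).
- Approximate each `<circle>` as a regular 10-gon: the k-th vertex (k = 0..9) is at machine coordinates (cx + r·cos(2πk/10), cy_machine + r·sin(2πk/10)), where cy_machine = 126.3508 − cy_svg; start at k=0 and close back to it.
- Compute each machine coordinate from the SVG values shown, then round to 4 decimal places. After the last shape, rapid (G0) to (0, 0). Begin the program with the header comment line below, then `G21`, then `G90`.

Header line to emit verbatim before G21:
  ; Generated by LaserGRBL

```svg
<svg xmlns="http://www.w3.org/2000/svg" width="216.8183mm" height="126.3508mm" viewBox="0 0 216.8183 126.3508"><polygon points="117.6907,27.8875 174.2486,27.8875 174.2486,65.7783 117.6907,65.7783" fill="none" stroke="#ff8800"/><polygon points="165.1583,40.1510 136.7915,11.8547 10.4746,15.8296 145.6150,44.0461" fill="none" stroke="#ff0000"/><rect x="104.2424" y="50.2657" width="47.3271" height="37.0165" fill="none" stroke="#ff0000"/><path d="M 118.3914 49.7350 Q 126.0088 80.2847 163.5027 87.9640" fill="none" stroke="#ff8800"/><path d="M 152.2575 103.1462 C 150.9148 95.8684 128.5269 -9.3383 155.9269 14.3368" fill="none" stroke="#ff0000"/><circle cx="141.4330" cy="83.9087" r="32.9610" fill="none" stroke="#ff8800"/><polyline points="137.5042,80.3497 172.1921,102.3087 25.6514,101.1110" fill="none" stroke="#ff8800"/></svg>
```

Since the viewBox matches the mm dimensions, user units are millimetres directly. The only transform is the Y-flip y_m = 126.3508 − y_svg.

Shape 1 is a rectangle drawn with `<polygon>`. Its stroke #ff8800 means score at S586, F2462. After flipping Y the toolpath is (117.6907,98.4633) → (174.2486,98.4633) → (174.2486,60.5725) → (117.6907,60.5725) → (117.6907,98.4633), returning to the start.

Shape 2 is a closed polygon drawn with `<polygon>`. Its stroke #ff0000 means cut at S876, F1160. After flipping Y the toolpath is (165.1583,86.1998) → (136.7915,114.4961) → (10.4746,110.5212) → (145.6150,82.3047) → (165.1583,86.1998), returning to the start.

Shape 3 is a rectangle drawn with `<rect>`. Its stroke #ff0000 means cut at S876, F1160. After flipping Y the toolpath is (104.2424,76.0851) → (151.5695,76.0851) → (151.5695,39.0686) → (104.2424,39.0686) → (104.2424,76.0851), returning to the start.

Shape 4 is a quadratic bezier drawn with `<path>`. Its stroke #ff8800 means score at S586, F2462. After flipping Y the toolpath is (118.3914,76.6158) → (122.6334,65.3107) → (129.2656,55.8353) → (138.2878,48.1895) → (149.7002,42.3733) → (163.5027,38.3868).

Shape 5 is a cubic bezier drawn with `<path>`. Its stroke #ff0000 means cut at S876, F1160. After flipping Y the toolpath is (152.2575,23.2046) → (149.4931,37.5083) → (145.0779,64.4279) → (142.4118,93.0767) → (144.8948,112.5677) → (155.9269,112.0140).

Shape 6 is a circle drawn with `<circle>`. Its stroke #ff8800 means score at S586, F2462. After flipping Y the toolpath is (174.3940,42.4421) → (168.0990,61.8161) → (151.6185,73.7899) → (131.2475,73.7899) → (114.7670,61.8161) → (108.4720,42.4421) → (114.7670,23.0681) → (131.2475,11.0943) → (151.6185,11.0943) → (168.0990,23.0681) → (174.3940,42.4421), returning to the start.

Shape 7 is a open polyline drawn with `<polyline>`. Its stroke #ff8800 means score at S586, F2462. After flipping Y the toolpath is (137.5042,46.0011) → (172.1921,24.0421) → (25.6514,25.2398).

; Generated by LaserGRBL
G21
G90
G0 X117.6907 Y98.4633
M3 S586
G1 X174.2486 Y98.4633 F2462
G1 X174.2486 Y60.5725 F2462
G1 X117.6907 Y60.5725 F2462
G1 X117.6907 Y98.4633 F2462
M5
G0 X165.1583 Y86.1998
M3 S876
G1 X136.7915 Y114.4961 F1160
G1 X10.4746 Y110.5212 F1160
G1 X145.6150 Y82.3047 F1160
G1 X165.1583 Y86.1998 F1160
M5
G0 X104.2424 Y76.0851
M3 S876
G1 X151.5695 Y76.0851 F1160
G1 X151.5695 Y39.0686 F1160
G1 X104.2424 Y39.0686 F1160
G1 X104.2424 Y76.0851 F1160
M5
G0 X118.3914 Y76.6158
M3 S586
G1 X122.6334 Y65.3107 F2462
G1 X129.2656 Y55.8353 F2462
G1 X138.2878 Y48.1895 F2462
G1 X149.7002 Y42.3733 F2462
G1 X163.5027 Y38.3868 F2462
M5
G0 X152.2575 Y23.2046
M3 S876
G1 X149.4931 Y37.5083 F1160
G1 X145.0779 Y64.4279 F1160
G1 X142.4118 Y93.0767 F1160
G1 X144.8948 Y112.5677 F1160
G1 X155.9269 Y112.0140 F1160
M5
G0 X174.3940 Y42.4421
M3 S586
G1 X168.0990 Y61.8161 F2462
G1 X151.6185 Y73.7899 F2462
G1 X131.2475 Y73.7899 F2462
G1 X114.7670 Y61.8161 F2462
G1 X108.4720 Y42.4421 F2462
G1 X114.7670 Y23.0681 F2462
G1 X131.2475 Y11.0943 F2462
G1 X151.6185 Y11.0943 F2462
G1 X168.0990 Y23.0681 F2462
G1 X174.3940 Y42.4421 F2462
M5
G0 X137.5042 Y46.0011
M3 S586
G1 X172.1921 Y24.0421 F2462
G1 X25.6514 Y25.2398 F2462
M5
G0 X0.0000 Y0.0000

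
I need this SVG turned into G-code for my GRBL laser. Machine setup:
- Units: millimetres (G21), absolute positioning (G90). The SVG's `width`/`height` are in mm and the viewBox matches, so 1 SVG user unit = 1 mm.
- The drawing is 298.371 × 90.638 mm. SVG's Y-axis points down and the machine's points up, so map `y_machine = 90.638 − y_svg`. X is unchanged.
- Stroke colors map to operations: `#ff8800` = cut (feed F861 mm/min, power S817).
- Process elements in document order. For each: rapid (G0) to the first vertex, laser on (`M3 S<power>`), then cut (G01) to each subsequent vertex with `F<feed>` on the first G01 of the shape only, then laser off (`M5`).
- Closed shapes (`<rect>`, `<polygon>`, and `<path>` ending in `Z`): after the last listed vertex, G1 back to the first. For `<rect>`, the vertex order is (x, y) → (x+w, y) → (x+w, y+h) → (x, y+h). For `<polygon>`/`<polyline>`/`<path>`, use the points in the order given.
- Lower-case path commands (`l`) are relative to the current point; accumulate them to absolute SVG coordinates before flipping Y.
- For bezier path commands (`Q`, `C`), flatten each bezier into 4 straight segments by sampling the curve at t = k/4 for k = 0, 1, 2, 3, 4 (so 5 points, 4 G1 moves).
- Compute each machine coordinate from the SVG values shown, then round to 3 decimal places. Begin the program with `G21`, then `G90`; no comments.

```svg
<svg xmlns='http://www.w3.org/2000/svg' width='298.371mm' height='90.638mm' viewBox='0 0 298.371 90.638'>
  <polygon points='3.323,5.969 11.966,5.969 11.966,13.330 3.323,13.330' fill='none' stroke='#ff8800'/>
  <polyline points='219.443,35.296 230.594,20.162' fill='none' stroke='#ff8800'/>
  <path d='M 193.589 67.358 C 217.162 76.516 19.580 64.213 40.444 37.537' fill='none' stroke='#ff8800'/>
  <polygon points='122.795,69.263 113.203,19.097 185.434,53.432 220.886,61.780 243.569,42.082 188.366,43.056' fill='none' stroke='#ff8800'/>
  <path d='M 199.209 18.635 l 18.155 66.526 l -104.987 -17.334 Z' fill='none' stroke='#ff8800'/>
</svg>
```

1 u = 1 mm; y_m = 90.638 − y.

[1] `<polygon>` rectangle, #ff8800→cut S817 F861: (3.323,84.669) → (11.966,84.669) → (11.966,77.308) → (3.323,77.308) → (3.323,84.669) (closed)

[2] `<polyline>` line segment, #ff8800→cut S817 F861: (219.443,55.342) → (230.594,70.476)

[3] `<path>` cubic bezier, #ff8800→cut S817 F861: (193.589,23.280) → (176.671,20.325) → (118.032,24.753) → (58.886,35.900) → (40.444,53.101)

[4] `<polygon>` closed polygon, #ff8800→cut S817 F861: (122.795,21.375) → (113.203,71.541) → (185.434,37.206) → (220.886,28.858) → (243.569,48.556) → (188.366,47.582) → (122.795,21.375) (closed)

[5] `<path>` closed polygon, #ff8800→cut S817 F861: (199.209,72.003) → (217.364,5.477) → (112.377,22.811) → (199.209,72.003) (closed)

G21
G90
G0 X3.323 Y84.669
M3 S817
G01 X11.966 Y84.669 F861
G01 X11.966 Y77.308
G01 X3.323 Y77.308
G01 X3.323 Y84.669
M5
G0 X219.443 Y55.342
M3 S817
G01 X230.594 Y70.476 F861
M5
G0 X193.589 Y23.280
M3 S817
G01 X176.671 Y20.325 F861
G01 X118.032 Y24.753
G01 X58.886 Y35.900
G01 X40.444 Y53.101
M5
G0 X122.795 Y21.375
M3 S817
G01 X113.203 Y71.541 F861
G01 X185.434 Y37.206
G01 X220.886 Y28.858
G01 X243.569 Y48.556
G01 X188.366 Y47.582
G01 X122.795 Y21.375
M5
G0 X199.209 Y72.003
M3 S817
G01 X217.364 Y5.477 F861
G01 X112.377 Y22.811
G01 X199.209 Y72.003
M5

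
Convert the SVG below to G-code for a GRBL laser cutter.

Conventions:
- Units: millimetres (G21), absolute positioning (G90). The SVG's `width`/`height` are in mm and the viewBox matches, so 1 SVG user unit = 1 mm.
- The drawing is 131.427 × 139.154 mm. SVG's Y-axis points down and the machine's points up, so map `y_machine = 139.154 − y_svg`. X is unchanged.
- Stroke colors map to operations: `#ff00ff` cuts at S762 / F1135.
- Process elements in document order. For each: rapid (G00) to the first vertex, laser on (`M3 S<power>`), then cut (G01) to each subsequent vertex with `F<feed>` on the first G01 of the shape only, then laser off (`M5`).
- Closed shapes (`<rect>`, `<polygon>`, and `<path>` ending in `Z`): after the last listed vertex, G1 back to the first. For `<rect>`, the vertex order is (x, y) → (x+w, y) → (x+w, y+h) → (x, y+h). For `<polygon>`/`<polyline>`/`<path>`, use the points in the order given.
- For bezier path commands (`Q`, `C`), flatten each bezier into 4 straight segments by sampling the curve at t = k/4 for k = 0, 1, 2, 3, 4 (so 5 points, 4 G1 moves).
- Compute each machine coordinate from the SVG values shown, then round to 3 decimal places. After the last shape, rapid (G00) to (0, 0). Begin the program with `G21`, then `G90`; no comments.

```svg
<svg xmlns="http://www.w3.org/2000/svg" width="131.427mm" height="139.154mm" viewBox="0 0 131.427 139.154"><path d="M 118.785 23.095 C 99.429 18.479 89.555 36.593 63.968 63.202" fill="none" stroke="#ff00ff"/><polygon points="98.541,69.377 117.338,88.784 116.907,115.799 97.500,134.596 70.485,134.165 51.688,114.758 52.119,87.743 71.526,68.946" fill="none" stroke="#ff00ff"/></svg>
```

G21
G90
G00 X118.785 Y116.059
M3 S762
G01 X105.652 Y115.482 F1135
G01 X93.713 Y107.715
G01 X80.606 Y94.094
G01 X63.968 Y75.952
M5
G00 X98.541 Y69.777
M3 S762
G01 X117.338 Y50.370 F1135
G01 X116.907 Y23.355
G01 X97.500 Y4.558
G01 X70.485 Y4.989
G01 X51.688 Y24.396
G01 X52.119 Y51.411
G01 X71.526 Y70.208
G01 X98.541 Y69.777
M5
G00 X0.000 Y0.000

1 u = 1 mm; y_m = 139.154 − y.

[1] `<path>` cubic bezier, #ff00ff→cut S762 F1135: (118.785,116.059) → (105.652,115.482) → (93.713,107.715) → (80.606,94.094) → (63.968,75.952)

[2] `<polygon>` regular polygon, #ff00ff→cut S762 F1135: (98.541,69.777) → (117.338,50.370) → (116.907,23.355) → (97.500,4.558) → (70.485,4.989) → (51.688,24.396) → (52.119,51.411) → (71.526,70.208) → (98.541,69.777) (closed)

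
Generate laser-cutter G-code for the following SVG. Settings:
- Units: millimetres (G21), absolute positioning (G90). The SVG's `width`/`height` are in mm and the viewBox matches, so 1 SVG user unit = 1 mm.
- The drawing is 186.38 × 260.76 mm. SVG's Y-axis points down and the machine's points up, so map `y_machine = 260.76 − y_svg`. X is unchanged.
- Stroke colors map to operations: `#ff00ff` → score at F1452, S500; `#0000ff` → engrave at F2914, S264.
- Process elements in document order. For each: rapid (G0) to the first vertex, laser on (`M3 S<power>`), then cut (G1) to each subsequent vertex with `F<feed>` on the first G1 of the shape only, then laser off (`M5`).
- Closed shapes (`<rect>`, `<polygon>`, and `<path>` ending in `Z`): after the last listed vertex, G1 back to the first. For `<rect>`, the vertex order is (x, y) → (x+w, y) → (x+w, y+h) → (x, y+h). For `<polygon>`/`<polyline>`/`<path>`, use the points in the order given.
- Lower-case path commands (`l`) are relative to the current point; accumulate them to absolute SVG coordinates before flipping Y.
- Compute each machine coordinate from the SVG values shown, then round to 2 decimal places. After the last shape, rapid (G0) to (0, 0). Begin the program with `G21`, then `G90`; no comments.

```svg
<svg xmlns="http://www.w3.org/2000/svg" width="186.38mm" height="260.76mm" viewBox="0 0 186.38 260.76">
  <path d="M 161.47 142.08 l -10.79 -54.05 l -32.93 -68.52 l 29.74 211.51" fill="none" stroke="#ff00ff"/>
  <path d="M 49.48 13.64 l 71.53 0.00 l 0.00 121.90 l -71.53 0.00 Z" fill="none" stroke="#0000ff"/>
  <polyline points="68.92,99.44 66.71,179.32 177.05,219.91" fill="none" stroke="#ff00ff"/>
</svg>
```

Since the viewBox matches the mm dimensions, user units are millimetres directly. The only transform is the Y-flip y_m = 260.76 − y_svg.

Shape 1 is a open polyline drawn with `<path>`. Its stroke #ff00ff means score at S500, F1452. After flipping Y the toolpath is (161.47,118.68) → (150.68,172.73) → (117.75,241.25) → (147.49,29.74).

Shape 2 is a rectangle drawn with `<path>`. Its stroke #0000ff means engrave at S264, F2914. After flipping Y the toolpath is (49.48,247.12) → (121.01,247.12) → (121.01,125.22) → (49.48,125.22) → (49.48,247.12), returning to the start.

Shape 3 is a open polyline drawn with `<polyline>`. Its stroke #ff00ff means score at S500, F1452. After flipping Y the toolpath is (68.92,161.32) → (66.71,81.44) → (177.05,40.85).

G21
G90
G0 X161.47 Y118.68
M3 S500
G1 X150.68 Y172.73 F1452
G1 X117.75 Y241.25
G1 X147.49 Y29.74
M5
G0 X49.48 Y247.12
M3 S264
G1 X121.01 Y247.12 F2914
G1 X121.01 Y125.22
G1 X49.48 Y125.22
G1 X49.48 Y247.12
M5
G0 X68.92 Y161.32
M3 S500
G1 X66.71 Y81.44 F1452
G1 X177.05 Y40.85
M5
G0 X0.00 Y0.00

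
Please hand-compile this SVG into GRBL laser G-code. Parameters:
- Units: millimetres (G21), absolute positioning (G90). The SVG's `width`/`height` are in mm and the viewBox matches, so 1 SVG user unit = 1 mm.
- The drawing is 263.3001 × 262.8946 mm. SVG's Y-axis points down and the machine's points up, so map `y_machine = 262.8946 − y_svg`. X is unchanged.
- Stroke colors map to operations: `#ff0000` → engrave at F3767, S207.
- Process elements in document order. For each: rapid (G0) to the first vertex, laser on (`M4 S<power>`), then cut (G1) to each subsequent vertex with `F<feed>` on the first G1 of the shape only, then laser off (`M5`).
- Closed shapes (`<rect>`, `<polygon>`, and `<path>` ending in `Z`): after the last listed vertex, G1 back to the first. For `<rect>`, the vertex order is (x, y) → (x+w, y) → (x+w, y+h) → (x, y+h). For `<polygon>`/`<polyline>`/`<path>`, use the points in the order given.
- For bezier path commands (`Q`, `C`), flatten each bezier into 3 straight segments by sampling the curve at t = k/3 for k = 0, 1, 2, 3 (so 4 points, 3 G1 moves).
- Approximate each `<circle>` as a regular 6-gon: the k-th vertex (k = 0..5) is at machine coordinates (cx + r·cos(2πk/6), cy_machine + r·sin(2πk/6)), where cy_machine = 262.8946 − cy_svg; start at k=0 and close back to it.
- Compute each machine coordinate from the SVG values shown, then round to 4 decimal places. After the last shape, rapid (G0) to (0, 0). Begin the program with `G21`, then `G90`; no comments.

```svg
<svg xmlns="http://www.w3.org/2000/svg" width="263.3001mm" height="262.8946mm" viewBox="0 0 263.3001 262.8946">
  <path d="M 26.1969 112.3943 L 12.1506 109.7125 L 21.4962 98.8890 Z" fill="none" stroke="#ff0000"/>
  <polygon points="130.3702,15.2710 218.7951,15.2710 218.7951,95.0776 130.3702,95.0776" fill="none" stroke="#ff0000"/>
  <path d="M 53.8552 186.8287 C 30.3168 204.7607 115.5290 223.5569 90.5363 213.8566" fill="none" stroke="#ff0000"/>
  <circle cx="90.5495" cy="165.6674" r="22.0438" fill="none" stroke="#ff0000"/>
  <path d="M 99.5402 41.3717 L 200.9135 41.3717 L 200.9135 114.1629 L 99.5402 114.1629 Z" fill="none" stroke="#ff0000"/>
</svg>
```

G21
G90
G0 X26.1969 Y150.5003
M4 S207
G1 X12.1506 Y153.1821 F3767
G1 X21.4962 Y164.0056
G1 X26.1969 Y150.5003
M5
G0 X130.3702 Y247.6236
M4 S207
G1 X218.7951 Y247.6236 F3767
G1 X218.7951 Y167.8170
G1 X130.3702 Y167.8170
G1 X130.3702 Y247.6236
M5
G0 X53.8552 Y76.0659
M4 S207
G1 X58.4575 Y58.9333 F3767
G1 X86.9035 Y47.7491
G1 X90.5363 Y49.0380
M5
G0 X112.5933 Y97.2272
M4 S207
G1 X101.5714 Y116.3177 F3767
G1 X79.5276 Y116.3177
G1 X68.5057 Y97.2272
G1 X79.5276 Y78.1367
G1 X101.5714 Y78.1367
G1 X112.5933 Y97.2272
M5
G0 X99.5402 Y221.5229
M4 S207
G1 X200.9135 Y221.5229 F3767
G1 X200.9135 Y148.7317
G1 X99.5402 Y148.7317
G1 X99.5402 Y221.5229
M5
G0 X0.0000 Y0.0000

Since the viewBox matches the mm dimensions, user units are millimetres directly. The only transform is the Y-flip y_m = 262.8946 − y_svg.

Shape 1 is a regular polygon drawn with `<path>`. Its stroke #ff0000 means engrave at S207, F3767. After flipping Y the toolpath is (26.1969,150.5003) → (12.1506,153.1821) → (21.4962,164.0056) → (26.1969,150.5003), returning to the start.

Shape 2 is a rectangle drawn with `<polygon>`. Its stroke #ff0000 means engrave at S207, F3767. After flipping Y the toolpath is (130.3702,247.6236) → (218.7951,247.6236) → (218.7951,167.8170) → (130.3702,167.8170) → (130.3702,247.6236), returning to the start.

Shape 3 is a cubic bezier drawn with `<path>`. Its stroke #ff0000 means engrave at S207, F3767. After flipping Y the toolpath is (53.8552,76.0659) → (58.4575,58.9333) → (86.9035,47.7491) → (90.5363,49.0380).

Shape 4 is a circle drawn with `<circle>`. Its stroke #ff0000 means engrave at S207, F3767. After flipping Y the toolpath is (112.5933,97.2272) → (101.5714,116.3177) → (79.5276,116.3177) → (68.5057,97.2272) → (79.5276,78.1367) → (101.5714,78.1367) → (112.5933,97.2272), returning to the start.

Shape 5 is a rectangle drawn with `<path>`. Its stroke #ff0000 means engrave at S207, F3767. After flipping Y the toolpath is (99.5402,221.5229) → (200.9135,221.5229) → (200.9135,148.7317) → (99.5402,148.7317) → (99.5402,221.5229), returning to the start.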